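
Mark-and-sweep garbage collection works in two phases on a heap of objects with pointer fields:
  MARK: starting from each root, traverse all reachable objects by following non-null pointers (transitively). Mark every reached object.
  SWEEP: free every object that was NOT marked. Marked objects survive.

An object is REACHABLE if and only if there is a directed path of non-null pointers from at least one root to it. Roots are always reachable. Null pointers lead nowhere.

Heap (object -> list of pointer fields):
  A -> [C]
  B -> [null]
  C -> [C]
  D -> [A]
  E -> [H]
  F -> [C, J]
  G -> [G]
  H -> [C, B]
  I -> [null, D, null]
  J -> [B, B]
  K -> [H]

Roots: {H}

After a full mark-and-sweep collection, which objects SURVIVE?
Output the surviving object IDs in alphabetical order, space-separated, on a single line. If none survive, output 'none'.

Roots: H
Mark H: refs=C B, marked=H
Mark C: refs=C, marked=C H
Mark B: refs=null, marked=B C H
Unmarked (collected): A D E F G I J K

Answer: B C H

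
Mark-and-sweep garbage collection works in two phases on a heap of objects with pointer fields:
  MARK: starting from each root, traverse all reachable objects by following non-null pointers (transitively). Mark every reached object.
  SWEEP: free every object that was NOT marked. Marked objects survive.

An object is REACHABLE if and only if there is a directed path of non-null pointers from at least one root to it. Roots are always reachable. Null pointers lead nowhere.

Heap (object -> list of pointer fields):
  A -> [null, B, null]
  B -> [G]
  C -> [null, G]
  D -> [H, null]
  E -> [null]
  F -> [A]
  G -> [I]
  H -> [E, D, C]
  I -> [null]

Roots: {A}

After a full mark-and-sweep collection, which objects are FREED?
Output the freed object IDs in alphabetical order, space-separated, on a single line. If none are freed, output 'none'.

Answer: C D E F H

Derivation:
Roots: A
Mark A: refs=null B null, marked=A
Mark B: refs=G, marked=A B
Mark G: refs=I, marked=A B G
Mark I: refs=null, marked=A B G I
Unmarked (collected): C D E F H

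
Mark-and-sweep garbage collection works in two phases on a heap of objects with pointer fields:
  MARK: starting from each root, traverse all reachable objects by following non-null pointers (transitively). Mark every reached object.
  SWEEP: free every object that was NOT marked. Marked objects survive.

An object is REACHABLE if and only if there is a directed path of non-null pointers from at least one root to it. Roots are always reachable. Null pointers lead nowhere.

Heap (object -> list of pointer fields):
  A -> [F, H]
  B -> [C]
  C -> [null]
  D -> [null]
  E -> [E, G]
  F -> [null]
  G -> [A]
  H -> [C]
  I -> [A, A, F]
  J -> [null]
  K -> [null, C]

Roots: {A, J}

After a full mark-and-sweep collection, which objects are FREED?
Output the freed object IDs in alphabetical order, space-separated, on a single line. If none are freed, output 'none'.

Answer: B D E G I K

Derivation:
Roots: A J
Mark A: refs=F H, marked=A
Mark J: refs=null, marked=A J
Mark F: refs=null, marked=A F J
Mark H: refs=C, marked=A F H J
Mark C: refs=null, marked=A C F H J
Unmarked (collected): B D E G I K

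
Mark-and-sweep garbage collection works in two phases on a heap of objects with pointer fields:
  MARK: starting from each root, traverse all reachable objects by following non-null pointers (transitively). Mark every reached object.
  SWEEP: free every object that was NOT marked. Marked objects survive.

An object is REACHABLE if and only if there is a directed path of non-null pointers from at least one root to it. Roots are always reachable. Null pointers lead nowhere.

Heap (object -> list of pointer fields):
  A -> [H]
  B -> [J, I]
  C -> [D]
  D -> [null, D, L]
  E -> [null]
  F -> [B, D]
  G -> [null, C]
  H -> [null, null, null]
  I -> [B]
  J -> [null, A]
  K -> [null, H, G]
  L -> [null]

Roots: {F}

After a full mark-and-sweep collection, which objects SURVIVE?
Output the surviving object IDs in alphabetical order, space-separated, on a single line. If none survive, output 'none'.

Answer: A B D F H I J L

Derivation:
Roots: F
Mark F: refs=B D, marked=F
Mark B: refs=J I, marked=B F
Mark D: refs=null D L, marked=B D F
Mark J: refs=null A, marked=B D F J
Mark I: refs=B, marked=B D F I J
Mark L: refs=null, marked=B D F I J L
Mark A: refs=H, marked=A B D F I J L
Mark H: refs=null null null, marked=A B D F H I J L
Unmarked (collected): C E G K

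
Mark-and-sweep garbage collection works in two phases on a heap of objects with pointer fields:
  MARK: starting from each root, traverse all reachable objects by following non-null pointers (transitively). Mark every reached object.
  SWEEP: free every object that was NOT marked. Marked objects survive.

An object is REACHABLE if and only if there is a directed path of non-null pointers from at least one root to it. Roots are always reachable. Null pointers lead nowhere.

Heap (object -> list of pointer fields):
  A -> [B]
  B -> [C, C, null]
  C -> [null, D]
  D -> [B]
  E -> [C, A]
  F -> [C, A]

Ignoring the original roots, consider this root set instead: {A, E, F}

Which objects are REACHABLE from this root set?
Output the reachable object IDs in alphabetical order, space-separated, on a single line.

Roots: A E F
Mark A: refs=B, marked=A
Mark E: refs=C A, marked=A E
Mark F: refs=C A, marked=A E F
Mark B: refs=C C null, marked=A B E F
Mark C: refs=null D, marked=A B C E F
Mark D: refs=B, marked=A B C D E F
Unmarked (collected): (none)

Answer: A B C D E F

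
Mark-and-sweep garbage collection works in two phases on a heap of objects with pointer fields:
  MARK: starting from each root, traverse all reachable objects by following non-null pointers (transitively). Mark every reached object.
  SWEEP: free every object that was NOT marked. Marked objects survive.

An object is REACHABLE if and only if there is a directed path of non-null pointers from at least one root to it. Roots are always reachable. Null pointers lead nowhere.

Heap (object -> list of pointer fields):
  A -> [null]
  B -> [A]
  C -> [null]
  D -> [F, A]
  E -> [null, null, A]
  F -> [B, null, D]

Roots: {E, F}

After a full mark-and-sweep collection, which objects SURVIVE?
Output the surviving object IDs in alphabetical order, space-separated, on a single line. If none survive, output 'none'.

Roots: E F
Mark E: refs=null null A, marked=E
Mark F: refs=B null D, marked=E F
Mark A: refs=null, marked=A E F
Mark B: refs=A, marked=A B E F
Mark D: refs=F A, marked=A B D E F
Unmarked (collected): C

Answer: A B D E F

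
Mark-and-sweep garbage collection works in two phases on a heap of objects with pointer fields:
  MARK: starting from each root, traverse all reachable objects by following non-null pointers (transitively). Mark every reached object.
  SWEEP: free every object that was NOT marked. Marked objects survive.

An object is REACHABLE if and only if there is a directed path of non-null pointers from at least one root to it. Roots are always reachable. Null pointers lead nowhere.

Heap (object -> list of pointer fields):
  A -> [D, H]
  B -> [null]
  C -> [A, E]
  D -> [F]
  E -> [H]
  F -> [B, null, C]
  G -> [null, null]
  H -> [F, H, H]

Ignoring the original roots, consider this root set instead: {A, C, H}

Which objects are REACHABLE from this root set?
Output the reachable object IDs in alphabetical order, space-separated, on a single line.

Roots: A C H
Mark A: refs=D H, marked=A
Mark C: refs=A E, marked=A C
Mark H: refs=F H H, marked=A C H
Mark D: refs=F, marked=A C D H
Mark E: refs=H, marked=A C D E H
Mark F: refs=B null C, marked=A C D E F H
Mark B: refs=null, marked=A B C D E F H
Unmarked (collected): G

Answer: A B C D E F H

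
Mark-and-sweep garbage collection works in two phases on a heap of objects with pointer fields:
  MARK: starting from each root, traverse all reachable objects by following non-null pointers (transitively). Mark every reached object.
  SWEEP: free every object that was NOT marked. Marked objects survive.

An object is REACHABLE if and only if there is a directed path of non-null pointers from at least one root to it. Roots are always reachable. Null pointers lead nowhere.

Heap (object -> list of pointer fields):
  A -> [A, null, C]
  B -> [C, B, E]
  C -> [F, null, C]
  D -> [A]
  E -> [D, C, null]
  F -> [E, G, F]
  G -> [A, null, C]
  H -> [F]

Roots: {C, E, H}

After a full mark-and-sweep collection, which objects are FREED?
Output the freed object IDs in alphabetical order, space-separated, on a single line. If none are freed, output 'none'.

Answer: B

Derivation:
Roots: C E H
Mark C: refs=F null C, marked=C
Mark E: refs=D C null, marked=C E
Mark H: refs=F, marked=C E H
Mark F: refs=E G F, marked=C E F H
Mark D: refs=A, marked=C D E F H
Mark G: refs=A null C, marked=C D E F G H
Mark A: refs=A null C, marked=A C D E F G H
Unmarked (collected): B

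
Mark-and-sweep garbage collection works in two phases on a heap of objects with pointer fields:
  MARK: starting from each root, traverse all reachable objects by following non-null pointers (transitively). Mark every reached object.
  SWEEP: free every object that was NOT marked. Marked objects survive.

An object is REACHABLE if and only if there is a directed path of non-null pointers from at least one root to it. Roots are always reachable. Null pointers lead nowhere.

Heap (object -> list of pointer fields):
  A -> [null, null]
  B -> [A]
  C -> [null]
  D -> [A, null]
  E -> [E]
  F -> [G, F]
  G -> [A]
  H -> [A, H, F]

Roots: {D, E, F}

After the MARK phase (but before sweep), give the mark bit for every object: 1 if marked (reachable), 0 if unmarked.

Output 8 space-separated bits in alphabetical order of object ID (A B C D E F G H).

Answer: 1 0 0 1 1 1 1 0

Derivation:
Roots: D E F
Mark D: refs=A null, marked=D
Mark E: refs=E, marked=D E
Mark F: refs=G F, marked=D E F
Mark A: refs=null null, marked=A D E F
Mark G: refs=A, marked=A D E F G
Unmarked (collected): B C H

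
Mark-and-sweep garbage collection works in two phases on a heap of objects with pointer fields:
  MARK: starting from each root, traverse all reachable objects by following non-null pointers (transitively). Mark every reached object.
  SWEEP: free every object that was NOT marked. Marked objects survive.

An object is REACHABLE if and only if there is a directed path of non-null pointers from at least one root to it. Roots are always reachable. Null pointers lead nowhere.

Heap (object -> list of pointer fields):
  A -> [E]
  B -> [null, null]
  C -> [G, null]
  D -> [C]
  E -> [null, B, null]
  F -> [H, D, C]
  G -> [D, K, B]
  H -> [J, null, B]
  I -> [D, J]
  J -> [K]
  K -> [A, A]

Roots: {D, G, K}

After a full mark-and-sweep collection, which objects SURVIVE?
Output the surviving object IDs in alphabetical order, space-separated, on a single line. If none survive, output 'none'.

Roots: D G K
Mark D: refs=C, marked=D
Mark G: refs=D K B, marked=D G
Mark K: refs=A A, marked=D G K
Mark C: refs=G null, marked=C D G K
Mark B: refs=null null, marked=B C D G K
Mark A: refs=E, marked=A B C D G K
Mark E: refs=null B null, marked=A B C D E G K
Unmarked (collected): F H I J

Answer: A B C D E G K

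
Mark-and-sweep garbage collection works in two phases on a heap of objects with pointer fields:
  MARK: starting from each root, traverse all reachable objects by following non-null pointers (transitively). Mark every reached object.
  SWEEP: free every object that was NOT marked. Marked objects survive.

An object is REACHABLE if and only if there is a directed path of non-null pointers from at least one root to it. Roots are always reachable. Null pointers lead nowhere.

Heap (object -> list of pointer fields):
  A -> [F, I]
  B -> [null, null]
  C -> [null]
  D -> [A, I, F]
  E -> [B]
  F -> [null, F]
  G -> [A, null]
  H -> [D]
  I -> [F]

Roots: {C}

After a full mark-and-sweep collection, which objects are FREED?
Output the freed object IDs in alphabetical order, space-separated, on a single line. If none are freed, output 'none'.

Answer: A B D E F G H I

Derivation:
Roots: C
Mark C: refs=null, marked=C
Unmarked (collected): A B D E F G H I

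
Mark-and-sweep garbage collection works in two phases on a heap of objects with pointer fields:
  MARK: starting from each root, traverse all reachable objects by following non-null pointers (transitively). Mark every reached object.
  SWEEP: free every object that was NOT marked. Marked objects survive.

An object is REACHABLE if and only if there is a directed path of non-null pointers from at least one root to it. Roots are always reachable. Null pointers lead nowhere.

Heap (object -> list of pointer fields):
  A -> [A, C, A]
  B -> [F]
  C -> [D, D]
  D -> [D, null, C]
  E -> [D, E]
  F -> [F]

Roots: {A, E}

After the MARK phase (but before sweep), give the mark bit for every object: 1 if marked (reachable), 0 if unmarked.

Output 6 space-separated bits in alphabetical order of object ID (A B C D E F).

Roots: A E
Mark A: refs=A C A, marked=A
Mark E: refs=D E, marked=A E
Mark C: refs=D D, marked=A C E
Mark D: refs=D null C, marked=A C D E
Unmarked (collected): B F

Answer: 1 0 1 1 1 0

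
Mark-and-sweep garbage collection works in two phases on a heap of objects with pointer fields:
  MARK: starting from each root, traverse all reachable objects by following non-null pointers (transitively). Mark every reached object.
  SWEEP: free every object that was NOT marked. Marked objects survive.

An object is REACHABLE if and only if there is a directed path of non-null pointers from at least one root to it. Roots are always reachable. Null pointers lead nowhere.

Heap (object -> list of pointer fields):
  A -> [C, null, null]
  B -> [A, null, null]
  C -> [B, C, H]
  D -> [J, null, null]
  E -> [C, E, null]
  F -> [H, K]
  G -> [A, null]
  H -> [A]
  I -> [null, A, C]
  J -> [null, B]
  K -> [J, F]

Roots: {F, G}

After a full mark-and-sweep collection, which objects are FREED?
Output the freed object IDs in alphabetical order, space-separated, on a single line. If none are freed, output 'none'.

Roots: F G
Mark F: refs=H K, marked=F
Mark G: refs=A null, marked=F G
Mark H: refs=A, marked=F G H
Mark K: refs=J F, marked=F G H K
Mark A: refs=C null null, marked=A F G H K
Mark J: refs=null B, marked=A F G H J K
Mark C: refs=B C H, marked=A C F G H J K
Mark B: refs=A null null, marked=A B C F G H J K
Unmarked (collected): D E I

Answer: D E I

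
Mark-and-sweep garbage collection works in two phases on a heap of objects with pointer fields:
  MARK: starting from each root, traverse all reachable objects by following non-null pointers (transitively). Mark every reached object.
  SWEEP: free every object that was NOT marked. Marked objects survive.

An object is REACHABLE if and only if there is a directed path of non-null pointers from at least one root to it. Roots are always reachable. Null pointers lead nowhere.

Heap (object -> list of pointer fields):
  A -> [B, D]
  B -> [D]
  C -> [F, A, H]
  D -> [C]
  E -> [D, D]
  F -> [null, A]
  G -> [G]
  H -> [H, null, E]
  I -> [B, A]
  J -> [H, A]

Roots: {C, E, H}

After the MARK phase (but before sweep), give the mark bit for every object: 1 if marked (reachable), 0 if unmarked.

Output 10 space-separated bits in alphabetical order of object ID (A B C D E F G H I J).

Roots: C E H
Mark C: refs=F A H, marked=C
Mark E: refs=D D, marked=C E
Mark H: refs=H null E, marked=C E H
Mark F: refs=null A, marked=C E F H
Mark A: refs=B D, marked=A C E F H
Mark D: refs=C, marked=A C D E F H
Mark B: refs=D, marked=A B C D E F H
Unmarked (collected): G I J

Answer: 1 1 1 1 1 1 0 1 0 0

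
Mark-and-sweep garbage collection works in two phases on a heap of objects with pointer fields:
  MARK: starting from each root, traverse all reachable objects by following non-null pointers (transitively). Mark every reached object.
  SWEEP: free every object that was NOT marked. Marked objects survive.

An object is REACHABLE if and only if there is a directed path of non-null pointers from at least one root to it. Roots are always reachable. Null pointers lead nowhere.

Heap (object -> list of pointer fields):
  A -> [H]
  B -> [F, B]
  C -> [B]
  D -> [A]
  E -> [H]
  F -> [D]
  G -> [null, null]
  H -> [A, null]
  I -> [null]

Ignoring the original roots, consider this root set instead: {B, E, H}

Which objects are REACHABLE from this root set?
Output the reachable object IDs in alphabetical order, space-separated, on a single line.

Answer: A B D E F H

Derivation:
Roots: B E H
Mark B: refs=F B, marked=B
Mark E: refs=H, marked=B E
Mark H: refs=A null, marked=B E H
Mark F: refs=D, marked=B E F H
Mark A: refs=H, marked=A B E F H
Mark D: refs=A, marked=A B D E F H
Unmarked (collected): C G I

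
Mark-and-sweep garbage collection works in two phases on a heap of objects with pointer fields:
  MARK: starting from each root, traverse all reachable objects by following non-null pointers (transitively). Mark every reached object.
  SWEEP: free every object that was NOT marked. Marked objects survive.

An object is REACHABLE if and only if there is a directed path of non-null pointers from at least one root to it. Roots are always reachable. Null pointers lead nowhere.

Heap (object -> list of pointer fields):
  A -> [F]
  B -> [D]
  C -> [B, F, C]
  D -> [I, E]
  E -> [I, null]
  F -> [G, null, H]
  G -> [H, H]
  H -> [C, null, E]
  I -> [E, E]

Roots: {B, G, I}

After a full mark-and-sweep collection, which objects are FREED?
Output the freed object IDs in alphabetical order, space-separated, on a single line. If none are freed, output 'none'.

Roots: B G I
Mark B: refs=D, marked=B
Mark G: refs=H H, marked=B G
Mark I: refs=E E, marked=B G I
Mark D: refs=I E, marked=B D G I
Mark H: refs=C null E, marked=B D G H I
Mark E: refs=I null, marked=B D E G H I
Mark C: refs=B F C, marked=B C D E G H I
Mark F: refs=G null H, marked=B C D E F G H I
Unmarked (collected): A

Answer: A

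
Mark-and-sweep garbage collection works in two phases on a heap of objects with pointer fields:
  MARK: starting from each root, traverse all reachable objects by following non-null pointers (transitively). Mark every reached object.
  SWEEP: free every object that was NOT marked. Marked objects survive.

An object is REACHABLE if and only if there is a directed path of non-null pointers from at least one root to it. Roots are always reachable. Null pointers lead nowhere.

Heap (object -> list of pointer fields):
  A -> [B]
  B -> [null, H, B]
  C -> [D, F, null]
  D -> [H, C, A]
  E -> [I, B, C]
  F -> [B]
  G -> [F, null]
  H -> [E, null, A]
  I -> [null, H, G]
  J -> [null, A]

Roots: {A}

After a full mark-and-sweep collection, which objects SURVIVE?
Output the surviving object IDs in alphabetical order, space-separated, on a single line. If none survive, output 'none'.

Roots: A
Mark A: refs=B, marked=A
Mark B: refs=null H B, marked=A B
Mark H: refs=E null A, marked=A B H
Mark E: refs=I B C, marked=A B E H
Mark I: refs=null H G, marked=A B E H I
Mark C: refs=D F null, marked=A B C E H I
Mark G: refs=F null, marked=A B C E G H I
Mark D: refs=H C A, marked=A B C D E G H I
Mark F: refs=B, marked=A B C D E F G H I
Unmarked (collected): J

Answer: A B C D E F G H I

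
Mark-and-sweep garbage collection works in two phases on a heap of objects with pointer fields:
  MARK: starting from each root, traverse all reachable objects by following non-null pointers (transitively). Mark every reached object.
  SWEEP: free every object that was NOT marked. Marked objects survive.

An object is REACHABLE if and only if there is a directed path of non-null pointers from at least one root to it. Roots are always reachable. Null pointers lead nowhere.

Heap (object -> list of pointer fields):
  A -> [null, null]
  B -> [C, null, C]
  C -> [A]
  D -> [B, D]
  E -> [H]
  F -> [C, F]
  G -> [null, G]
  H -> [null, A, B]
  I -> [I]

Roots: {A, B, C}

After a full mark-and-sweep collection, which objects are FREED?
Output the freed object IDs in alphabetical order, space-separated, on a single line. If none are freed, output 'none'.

Answer: D E F G H I

Derivation:
Roots: A B C
Mark A: refs=null null, marked=A
Mark B: refs=C null C, marked=A B
Mark C: refs=A, marked=A B C
Unmarked (collected): D E F G H I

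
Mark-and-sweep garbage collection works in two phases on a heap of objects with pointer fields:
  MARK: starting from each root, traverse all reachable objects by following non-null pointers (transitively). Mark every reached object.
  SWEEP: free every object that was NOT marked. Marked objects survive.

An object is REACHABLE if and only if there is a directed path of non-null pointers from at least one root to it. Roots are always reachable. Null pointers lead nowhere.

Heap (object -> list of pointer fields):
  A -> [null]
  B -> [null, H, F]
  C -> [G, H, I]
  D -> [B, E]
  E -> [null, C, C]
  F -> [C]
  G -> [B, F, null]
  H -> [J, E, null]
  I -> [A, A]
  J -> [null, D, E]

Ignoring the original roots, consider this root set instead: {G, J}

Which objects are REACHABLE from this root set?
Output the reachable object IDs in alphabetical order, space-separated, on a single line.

Answer: A B C D E F G H I J

Derivation:
Roots: G J
Mark G: refs=B F null, marked=G
Mark J: refs=null D E, marked=G J
Mark B: refs=null H F, marked=B G J
Mark F: refs=C, marked=B F G J
Mark D: refs=B E, marked=B D F G J
Mark E: refs=null C C, marked=B D E F G J
Mark H: refs=J E null, marked=B D E F G H J
Mark C: refs=G H I, marked=B C D E F G H J
Mark I: refs=A A, marked=B C D E F G H I J
Mark A: refs=null, marked=A B C D E F G H I J
Unmarked (collected): (none)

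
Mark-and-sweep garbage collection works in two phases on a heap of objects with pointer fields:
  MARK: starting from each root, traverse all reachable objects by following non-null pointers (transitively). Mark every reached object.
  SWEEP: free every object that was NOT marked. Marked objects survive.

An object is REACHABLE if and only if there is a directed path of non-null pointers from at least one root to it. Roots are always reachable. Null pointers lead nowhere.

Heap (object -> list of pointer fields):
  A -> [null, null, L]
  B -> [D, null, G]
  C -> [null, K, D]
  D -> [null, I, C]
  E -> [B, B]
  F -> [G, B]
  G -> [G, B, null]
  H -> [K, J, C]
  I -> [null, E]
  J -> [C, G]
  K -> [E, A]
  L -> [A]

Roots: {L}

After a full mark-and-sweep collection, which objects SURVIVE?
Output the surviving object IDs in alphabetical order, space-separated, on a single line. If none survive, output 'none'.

Answer: A L

Derivation:
Roots: L
Mark L: refs=A, marked=L
Mark A: refs=null null L, marked=A L
Unmarked (collected): B C D E F G H I J K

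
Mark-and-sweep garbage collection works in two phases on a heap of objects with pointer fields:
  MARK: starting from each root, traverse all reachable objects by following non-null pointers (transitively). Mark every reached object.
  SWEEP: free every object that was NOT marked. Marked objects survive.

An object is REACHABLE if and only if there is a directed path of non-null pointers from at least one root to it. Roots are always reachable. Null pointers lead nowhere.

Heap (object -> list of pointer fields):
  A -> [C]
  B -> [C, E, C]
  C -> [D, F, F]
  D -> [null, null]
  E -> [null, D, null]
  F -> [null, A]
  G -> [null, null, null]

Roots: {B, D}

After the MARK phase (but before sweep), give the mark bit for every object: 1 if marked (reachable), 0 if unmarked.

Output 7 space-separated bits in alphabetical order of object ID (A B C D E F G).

Answer: 1 1 1 1 1 1 0

Derivation:
Roots: B D
Mark B: refs=C E C, marked=B
Mark D: refs=null null, marked=B D
Mark C: refs=D F F, marked=B C D
Mark E: refs=null D null, marked=B C D E
Mark F: refs=null A, marked=B C D E F
Mark A: refs=C, marked=A B C D E F
Unmarked (collected): G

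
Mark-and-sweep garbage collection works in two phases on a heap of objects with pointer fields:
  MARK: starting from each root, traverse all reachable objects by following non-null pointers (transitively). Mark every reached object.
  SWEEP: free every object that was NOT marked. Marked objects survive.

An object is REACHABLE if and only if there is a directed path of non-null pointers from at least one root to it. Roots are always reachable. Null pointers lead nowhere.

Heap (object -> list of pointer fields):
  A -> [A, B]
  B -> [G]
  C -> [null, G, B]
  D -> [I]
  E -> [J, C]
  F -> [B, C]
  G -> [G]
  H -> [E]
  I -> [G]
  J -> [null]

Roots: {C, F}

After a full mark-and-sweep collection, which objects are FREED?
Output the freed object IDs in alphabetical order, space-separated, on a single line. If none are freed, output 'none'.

Answer: A D E H I J

Derivation:
Roots: C F
Mark C: refs=null G B, marked=C
Mark F: refs=B C, marked=C F
Mark G: refs=G, marked=C F G
Mark B: refs=G, marked=B C F G
Unmarked (collected): A D E H I J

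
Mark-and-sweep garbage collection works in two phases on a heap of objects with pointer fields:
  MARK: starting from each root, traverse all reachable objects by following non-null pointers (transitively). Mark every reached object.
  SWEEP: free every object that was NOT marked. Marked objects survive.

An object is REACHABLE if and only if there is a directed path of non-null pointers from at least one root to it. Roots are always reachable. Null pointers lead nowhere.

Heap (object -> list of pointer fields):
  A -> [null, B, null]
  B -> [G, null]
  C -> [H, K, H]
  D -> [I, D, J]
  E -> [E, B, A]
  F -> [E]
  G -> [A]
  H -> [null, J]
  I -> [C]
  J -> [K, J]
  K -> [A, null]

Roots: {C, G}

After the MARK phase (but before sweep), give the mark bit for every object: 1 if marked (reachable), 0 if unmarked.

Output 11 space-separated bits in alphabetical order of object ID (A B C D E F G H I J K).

Answer: 1 1 1 0 0 0 1 1 0 1 1

Derivation:
Roots: C G
Mark C: refs=H K H, marked=C
Mark G: refs=A, marked=C G
Mark H: refs=null J, marked=C G H
Mark K: refs=A null, marked=C G H K
Mark A: refs=null B null, marked=A C G H K
Mark J: refs=K J, marked=A C G H J K
Mark B: refs=G null, marked=A B C G H J K
Unmarked (collected): D E F I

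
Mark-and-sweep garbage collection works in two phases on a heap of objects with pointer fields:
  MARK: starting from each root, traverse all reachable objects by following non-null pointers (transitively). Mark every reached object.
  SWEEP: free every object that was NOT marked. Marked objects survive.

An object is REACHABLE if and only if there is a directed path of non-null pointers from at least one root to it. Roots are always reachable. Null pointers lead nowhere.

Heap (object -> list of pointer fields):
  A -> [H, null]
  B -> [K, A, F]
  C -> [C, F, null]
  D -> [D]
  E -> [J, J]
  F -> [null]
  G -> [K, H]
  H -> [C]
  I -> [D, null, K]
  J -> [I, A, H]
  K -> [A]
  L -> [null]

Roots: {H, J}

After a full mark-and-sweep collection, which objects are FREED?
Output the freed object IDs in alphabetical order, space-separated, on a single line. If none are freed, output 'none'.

Answer: B E G L

Derivation:
Roots: H J
Mark H: refs=C, marked=H
Mark J: refs=I A H, marked=H J
Mark C: refs=C F null, marked=C H J
Mark I: refs=D null K, marked=C H I J
Mark A: refs=H null, marked=A C H I J
Mark F: refs=null, marked=A C F H I J
Mark D: refs=D, marked=A C D F H I J
Mark K: refs=A, marked=A C D F H I J K
Unmarked (collected): B E G L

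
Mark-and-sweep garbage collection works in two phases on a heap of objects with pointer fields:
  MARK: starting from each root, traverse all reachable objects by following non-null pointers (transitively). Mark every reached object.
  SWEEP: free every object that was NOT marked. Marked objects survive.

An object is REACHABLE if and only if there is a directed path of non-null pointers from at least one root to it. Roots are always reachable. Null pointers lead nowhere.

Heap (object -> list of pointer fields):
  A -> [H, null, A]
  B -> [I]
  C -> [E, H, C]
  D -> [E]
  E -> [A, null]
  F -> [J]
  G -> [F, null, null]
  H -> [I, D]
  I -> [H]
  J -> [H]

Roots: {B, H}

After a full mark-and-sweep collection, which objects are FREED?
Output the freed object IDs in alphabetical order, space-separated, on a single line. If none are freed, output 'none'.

Answer: C F G J

Derivation:
Roots: B H
Mark B: refs=I, marked=B
Mark H: refs=I D, marked=B H
Mark I: refs=H, marked=B H I
Mark D: refs=E, marked=B D H I
Mark E: refs=A null, marked=B D E H I
Mark A: refs=H null A, marked=A B D E H I
Unmarked (collected): C F G J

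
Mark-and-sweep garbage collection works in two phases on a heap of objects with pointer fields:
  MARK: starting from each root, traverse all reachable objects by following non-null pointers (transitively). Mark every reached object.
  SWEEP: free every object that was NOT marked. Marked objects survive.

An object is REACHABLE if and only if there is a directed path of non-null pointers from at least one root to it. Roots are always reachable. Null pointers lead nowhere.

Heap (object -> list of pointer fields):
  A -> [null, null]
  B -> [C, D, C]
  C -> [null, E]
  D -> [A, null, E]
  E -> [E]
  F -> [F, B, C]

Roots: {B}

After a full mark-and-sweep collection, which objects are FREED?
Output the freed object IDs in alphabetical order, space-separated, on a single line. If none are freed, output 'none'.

Answer: F

Derivation:
Roots: B
Mark B: refs=C D C, marked=B
Mark C: refs=null E, marked=B C
Mark D: refs=A null E, marked=B C D
Mark E: refs=E, marked=B C D E
Mark A: refs=null null, marked=A B C D E
Unmarked (collected): F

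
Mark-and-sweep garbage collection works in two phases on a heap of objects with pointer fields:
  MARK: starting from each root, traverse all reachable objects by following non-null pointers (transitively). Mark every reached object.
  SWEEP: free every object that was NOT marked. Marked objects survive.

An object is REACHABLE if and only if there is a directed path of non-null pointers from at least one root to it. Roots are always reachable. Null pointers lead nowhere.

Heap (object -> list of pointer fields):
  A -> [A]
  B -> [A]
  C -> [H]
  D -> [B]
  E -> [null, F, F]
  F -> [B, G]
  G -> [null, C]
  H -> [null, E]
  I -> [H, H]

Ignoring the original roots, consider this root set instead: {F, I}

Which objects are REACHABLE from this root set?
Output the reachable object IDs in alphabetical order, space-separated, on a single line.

Answer: A B C E F G H I

Derivation:
Roots: F I
Mark F: refs=B G, marked=F
Mark I: refs=H H, marked=F I
Mark B: refs=A, marked=B F I
Mark G: refs=null C, marked=B F G I
Mark H: refs=null E, marked=B F G H I
Mark A: refs=A, marked=A B F G H I
Mark C: refs=H, marked=A B C F G H I
Mark E: refs=null F F, marked=A B C E F G H I
Unmarked (collected): D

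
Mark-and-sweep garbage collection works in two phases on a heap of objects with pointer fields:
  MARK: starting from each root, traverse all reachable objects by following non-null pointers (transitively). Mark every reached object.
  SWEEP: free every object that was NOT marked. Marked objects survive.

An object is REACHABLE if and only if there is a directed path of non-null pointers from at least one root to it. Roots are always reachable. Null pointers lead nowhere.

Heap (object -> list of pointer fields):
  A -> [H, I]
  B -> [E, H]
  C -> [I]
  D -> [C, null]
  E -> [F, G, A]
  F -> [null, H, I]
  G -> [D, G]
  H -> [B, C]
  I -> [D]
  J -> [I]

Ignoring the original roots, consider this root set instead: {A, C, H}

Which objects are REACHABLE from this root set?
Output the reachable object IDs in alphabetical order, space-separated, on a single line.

Answer: A B C D E F G H I

Derivation:
Roots: A C H
Mark A: refs=H I, marked=A
Mark C: refs=I, marked=A C
Mark H: refs=B C, marked=A C H
Mark I: refs=D, marked=A C H I
Mark B: refs=E H, marked=A B C H I
Mark D: refs=C null, marked=A B C D H I
Mark E: refs=F G A, marked=A B C D E H I
Mark F: refs=null H I, marked=A B C D E F H I
Mark G: refs=D G, marked=A B C D E F G H I
Unmarked (collected): J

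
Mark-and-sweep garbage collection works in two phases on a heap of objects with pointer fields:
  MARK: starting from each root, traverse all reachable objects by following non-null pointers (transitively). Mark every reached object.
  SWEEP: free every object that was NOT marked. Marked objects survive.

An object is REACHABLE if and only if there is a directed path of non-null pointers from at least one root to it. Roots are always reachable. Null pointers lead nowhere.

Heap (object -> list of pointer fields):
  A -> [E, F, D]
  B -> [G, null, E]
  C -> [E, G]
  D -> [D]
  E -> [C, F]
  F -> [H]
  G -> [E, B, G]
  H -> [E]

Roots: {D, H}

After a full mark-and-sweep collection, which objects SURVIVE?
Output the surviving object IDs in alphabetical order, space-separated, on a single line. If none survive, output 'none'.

Answer: B C D E F G H

Derivation:
Roots: D H
Mark D: refs=D, marked=D
Mark H: refs=E, marked=D H
Mark E: refs=C F, marked=D E H
Mark C: refs=E G, marked=C D E H
Mark F: refs=H, marked=C D E F H
Mark G: refs=E B G, marked=C D E F G H
Mark B: refs=G null E, marked=B C D E F G H
Unmarked (collected): A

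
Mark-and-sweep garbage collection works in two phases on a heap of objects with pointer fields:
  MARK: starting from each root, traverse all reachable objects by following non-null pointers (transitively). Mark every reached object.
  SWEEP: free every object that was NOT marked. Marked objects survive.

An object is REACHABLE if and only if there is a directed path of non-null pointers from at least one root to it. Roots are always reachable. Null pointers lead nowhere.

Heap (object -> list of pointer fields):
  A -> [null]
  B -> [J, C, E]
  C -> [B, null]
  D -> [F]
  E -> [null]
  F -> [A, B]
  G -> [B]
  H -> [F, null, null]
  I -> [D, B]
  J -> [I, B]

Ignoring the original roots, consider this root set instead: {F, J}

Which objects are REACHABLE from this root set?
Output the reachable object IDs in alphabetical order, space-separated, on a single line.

Answer: A B C D E F I J

Derivation:
Roots: F J
Mark F: refs=A B, marked=F
Mark J: refs=I B, marked=F J
Mark A: refs=null, marked=A F J
Mark B: refs=J C E, marked=A B F J
Mark I: refs=D B, marked=A B F I J
Mark C: refs=B null, marked=A B C F I J
Mark E: refs=null, marked=A B C E F I J
Mark D: refs=F, marked=A B C D E F I J
Unmarked (collected): G H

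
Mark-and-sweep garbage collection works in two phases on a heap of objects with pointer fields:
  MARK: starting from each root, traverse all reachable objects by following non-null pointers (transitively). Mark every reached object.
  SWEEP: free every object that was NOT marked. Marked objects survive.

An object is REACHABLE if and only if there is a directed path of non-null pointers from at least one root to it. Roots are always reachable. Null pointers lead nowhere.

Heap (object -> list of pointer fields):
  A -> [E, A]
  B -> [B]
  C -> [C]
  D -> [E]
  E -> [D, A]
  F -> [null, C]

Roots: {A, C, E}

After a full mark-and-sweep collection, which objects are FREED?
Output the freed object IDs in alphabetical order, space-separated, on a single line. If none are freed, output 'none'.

Answer: B F

Derivation:
Roots: A C E
Mark A: refs=E A, marked=A
Mark C: refs=C, marked=A C
Mark E: refs=D A, marked=A C E
Mark D: refs=E, marked=A C D E
Unmarked (collected): B F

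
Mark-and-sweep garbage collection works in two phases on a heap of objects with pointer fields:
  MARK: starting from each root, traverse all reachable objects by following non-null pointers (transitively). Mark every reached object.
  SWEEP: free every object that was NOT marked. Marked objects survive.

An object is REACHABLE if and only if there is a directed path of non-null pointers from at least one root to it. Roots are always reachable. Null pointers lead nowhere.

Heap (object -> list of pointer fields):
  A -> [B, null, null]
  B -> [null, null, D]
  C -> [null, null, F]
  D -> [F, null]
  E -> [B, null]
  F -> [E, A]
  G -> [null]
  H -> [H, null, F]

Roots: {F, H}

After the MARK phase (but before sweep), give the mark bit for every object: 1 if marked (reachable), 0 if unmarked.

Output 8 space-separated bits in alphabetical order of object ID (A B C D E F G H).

Roots: F H
Mark F: refs=E A, marked=F
Mark H: refs=H null F, marked=F H
Mark E: refs=B null, marked=E F H
Mark A: refs=B null null, marked=A E F H
Mark B: refs=null null D, marked=A B E F H
Mark D: refs=F null, marked=A B D E F H
Unmarked (collected): C G

Answer: 1 1 0 1 1 1 0 1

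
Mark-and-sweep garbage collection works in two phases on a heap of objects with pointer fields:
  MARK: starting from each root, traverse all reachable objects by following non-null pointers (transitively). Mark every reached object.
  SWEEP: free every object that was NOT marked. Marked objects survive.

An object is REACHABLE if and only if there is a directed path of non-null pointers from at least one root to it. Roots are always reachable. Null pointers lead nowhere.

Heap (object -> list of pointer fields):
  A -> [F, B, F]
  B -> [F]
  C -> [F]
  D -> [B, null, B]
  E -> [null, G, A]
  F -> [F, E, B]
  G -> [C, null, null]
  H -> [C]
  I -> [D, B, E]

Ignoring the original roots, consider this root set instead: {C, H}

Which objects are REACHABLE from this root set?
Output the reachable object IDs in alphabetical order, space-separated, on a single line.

Answer: A B C E F G H

Derivation:
Roots: C H
Mark C: refs=F, marked=C
Mark H: refs=C, marked=C H
Mark F: refs=F E B, marked=C F H
Mark E: refs=null G A, marked=C E F H
Mark B: refs=F, marked=B C E F H
Mark G: refs=C null null, marked=B C E F G H
Mark A: refs=F B F, marked=A B C E F G H
Unmarked (collected): D I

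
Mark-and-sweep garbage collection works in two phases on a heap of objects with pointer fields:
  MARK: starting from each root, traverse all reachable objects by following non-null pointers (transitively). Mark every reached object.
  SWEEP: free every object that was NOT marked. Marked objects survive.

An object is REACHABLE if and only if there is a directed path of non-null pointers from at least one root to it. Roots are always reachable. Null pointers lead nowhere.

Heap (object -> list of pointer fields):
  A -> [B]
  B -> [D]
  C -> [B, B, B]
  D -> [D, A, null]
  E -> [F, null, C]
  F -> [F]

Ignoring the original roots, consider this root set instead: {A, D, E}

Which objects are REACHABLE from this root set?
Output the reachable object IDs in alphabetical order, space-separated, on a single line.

Answer: A B C D E F

Derivation:
Roots: A D E
Mark A: refs=B, marked=A
Mark D: refs=D A null, marked=A D
Mark E: refs=F null C, marked=A D E
Mark B: refs=D, marked=A B D E
Mark F: refs=F, marked=A B D E F
Mark C: refs=B B B, marked=A B C D E F
Unmarked (collected): (none)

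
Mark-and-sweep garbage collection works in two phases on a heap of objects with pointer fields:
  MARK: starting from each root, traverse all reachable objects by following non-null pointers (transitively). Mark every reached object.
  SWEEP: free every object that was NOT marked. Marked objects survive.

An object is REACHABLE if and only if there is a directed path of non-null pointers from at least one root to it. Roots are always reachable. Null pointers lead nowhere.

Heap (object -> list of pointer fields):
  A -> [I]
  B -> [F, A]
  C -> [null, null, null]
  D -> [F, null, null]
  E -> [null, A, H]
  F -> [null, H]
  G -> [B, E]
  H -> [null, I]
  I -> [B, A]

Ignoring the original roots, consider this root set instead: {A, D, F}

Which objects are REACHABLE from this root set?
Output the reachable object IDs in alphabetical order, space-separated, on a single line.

Answer: A B D F H I

Derivation:
Roots: A D F
Mark A: refs=I, marked=A
Mark D: refs=F null null, marked=A D
Mark F: refs=null H, marked=A D F
Mark I: refs=B A, marked=A D F I
Mark H: refs=null I, marked=A D F H I
Mark B: refs=F A, marked=A B D F H I
Unmarked (collected): C E G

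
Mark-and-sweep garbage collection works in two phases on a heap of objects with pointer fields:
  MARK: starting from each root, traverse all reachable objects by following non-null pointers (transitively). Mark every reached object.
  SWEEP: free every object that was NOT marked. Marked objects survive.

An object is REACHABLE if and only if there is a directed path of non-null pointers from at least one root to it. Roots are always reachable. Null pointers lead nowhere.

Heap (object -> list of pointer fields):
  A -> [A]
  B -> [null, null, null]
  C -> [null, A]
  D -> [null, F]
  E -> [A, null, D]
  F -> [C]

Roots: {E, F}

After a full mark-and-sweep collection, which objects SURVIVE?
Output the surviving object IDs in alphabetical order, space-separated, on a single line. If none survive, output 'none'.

Answer: A C D E F

Derivation:
Roots: E F
Mark E: refs=A null D, marked=E
Mark F: refs=C, marked=E F
Mark A: refs=A, marked=A E F
Mark D: refs=null F, marked=A D E F
Mark C: refs=null A, marked=A C D E F
Unmarked (collected): B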